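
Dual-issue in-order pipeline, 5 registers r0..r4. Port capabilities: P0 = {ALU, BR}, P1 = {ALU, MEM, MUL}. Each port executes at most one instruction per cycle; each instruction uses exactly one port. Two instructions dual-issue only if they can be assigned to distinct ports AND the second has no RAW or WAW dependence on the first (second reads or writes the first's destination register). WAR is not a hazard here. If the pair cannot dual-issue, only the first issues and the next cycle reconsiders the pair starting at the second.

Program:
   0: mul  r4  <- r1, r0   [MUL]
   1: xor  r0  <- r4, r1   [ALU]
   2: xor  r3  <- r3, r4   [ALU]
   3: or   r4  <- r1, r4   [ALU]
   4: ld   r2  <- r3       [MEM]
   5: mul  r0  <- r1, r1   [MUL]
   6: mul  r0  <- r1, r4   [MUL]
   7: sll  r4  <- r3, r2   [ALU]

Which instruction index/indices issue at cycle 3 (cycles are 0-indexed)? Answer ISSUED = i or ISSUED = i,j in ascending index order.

  cy0 -> i0 (mul.MUL) RAW r4
  cy1 -> i1,i2 (xor.ALU;xor.ALU) dual
  cy2 -> i3,i4 (or.ALU;ld.MEM) dual
  cy3 -> i5 (mul.MUL) no-port MUL/MUL
  cy4 -> i6,i7 (mul.MUL;sll.ALU) dual

ISSUED = 5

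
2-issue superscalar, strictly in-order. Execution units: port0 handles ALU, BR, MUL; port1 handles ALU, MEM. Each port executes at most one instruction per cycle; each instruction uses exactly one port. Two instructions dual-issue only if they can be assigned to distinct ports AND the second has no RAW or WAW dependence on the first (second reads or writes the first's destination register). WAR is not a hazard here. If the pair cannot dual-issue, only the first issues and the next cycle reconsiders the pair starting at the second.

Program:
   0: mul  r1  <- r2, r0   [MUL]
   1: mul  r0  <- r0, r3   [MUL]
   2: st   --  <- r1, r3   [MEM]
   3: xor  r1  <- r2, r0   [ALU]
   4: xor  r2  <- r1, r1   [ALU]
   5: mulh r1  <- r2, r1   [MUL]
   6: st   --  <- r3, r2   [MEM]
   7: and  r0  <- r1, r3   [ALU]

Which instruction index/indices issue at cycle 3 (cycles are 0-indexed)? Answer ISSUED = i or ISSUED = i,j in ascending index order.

[0] i0  mul.MUL  -- no-port MUL/MUL
[1] i1,i2  mul.MUL/st.MEM  -- 2-wide
[2] i3  xor.ALU  -- RAW r1
[3] i4  xor.ALU  -- RAW r2
[4] i5,i6  mulh.MUL/st.MEM  -- 2-wide
[5] i7  and.ALU  -- tail

ISSUED = 4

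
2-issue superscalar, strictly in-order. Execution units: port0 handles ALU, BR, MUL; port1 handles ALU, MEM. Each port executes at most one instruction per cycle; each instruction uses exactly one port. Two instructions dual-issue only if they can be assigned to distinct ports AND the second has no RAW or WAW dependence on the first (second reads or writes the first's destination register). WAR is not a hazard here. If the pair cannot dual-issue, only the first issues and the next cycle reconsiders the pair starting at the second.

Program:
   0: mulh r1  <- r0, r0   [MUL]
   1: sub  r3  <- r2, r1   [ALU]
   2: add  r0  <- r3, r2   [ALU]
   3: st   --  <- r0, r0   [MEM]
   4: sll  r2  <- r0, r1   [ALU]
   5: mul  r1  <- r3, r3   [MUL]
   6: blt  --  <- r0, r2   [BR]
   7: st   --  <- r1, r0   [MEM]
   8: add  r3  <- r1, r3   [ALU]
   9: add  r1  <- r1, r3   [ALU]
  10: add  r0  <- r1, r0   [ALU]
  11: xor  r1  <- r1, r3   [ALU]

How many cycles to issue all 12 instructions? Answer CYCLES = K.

CYCLES = 9

0. mulh @i0  | RAW r1
1. sub @i1  | RAW r3
2. add @i2  | RAW r0
3. st/sll @i3/i4  | 2-wide
4. mul @i5  | no-port MUL/BR
5. blt/st @i6/i7  | 2-wide
6. add @i8  | RAW r3
7. add @i9  | RAW r1
8. add/xor @i10/i11  | 2-wide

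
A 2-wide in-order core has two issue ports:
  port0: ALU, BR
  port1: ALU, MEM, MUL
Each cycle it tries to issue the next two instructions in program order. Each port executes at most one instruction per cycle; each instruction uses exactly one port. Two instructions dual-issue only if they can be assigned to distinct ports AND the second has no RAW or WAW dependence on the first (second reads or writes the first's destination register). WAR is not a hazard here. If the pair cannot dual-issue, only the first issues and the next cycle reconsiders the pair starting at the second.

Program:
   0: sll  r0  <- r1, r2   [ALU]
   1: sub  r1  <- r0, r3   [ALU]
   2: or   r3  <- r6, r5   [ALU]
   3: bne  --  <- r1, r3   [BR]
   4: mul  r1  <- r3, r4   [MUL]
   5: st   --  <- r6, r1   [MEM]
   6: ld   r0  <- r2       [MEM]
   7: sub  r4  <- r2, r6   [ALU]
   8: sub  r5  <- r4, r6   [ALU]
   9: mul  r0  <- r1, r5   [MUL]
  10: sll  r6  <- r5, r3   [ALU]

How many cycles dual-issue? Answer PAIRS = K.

  cy0 -> i0 (sll) RAW r0
  cy1 -> i1,i2 (sub or) 2-wide
  cy2 -> i3,i4 (bne mul) 2-wide
  cy3 -> i5 (st) no-port MEM/MEM
  cy4 -> i6,i7 (ld sub) 2-wide
  cy5 -> i8 (sub) RAW r5
  cy6 -> i9,i10 (mul sll) 2-wide

PAIRS = 4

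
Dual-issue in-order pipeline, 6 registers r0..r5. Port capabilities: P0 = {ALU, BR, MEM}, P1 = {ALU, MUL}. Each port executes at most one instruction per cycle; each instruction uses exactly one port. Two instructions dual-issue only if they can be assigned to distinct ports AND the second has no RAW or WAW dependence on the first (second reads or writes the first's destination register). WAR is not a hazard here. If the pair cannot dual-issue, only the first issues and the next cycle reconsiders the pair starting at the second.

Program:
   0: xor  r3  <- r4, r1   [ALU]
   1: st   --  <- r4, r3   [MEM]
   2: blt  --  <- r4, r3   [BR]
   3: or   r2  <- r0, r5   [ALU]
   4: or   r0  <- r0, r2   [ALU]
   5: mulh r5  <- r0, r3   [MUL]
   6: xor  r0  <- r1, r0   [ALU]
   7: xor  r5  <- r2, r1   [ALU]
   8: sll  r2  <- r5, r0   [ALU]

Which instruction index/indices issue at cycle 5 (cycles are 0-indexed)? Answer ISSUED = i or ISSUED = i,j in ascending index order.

ISSUED = 7

c0: i0 xor  RAW r3
c1: i1 st  no-port MEM/BR
c2: i2&i3 blt/or  2-wide
c3: i4 or  RAW r0
c4: i5&i6 mulh/xor  2-wide
c5: i7 xor  RAW r5
c6: i8 sll  tail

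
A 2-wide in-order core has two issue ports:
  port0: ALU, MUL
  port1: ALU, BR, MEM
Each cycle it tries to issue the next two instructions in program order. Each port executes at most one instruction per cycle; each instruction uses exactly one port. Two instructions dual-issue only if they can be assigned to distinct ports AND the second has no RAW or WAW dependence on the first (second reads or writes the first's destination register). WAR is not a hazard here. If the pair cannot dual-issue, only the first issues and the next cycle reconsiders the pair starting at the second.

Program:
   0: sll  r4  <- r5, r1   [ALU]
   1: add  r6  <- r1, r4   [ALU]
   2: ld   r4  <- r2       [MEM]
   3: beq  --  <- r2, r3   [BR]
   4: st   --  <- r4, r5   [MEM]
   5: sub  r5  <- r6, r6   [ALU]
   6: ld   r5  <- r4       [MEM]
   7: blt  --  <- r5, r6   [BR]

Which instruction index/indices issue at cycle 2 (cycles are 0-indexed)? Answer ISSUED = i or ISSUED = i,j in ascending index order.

ISSUED = 3

[0] i0  sll.ALU  -- RAW r4
[1] i1+i2  add.ALU+ld.MEM  -- 2-wide
[2] i3  beq.BR  -- no-port BR/MEM
[3] i4+i5  st.MEM+sub.ALU  -- 2-wide
[4] i6  ld.MEM  -- no-port MEM/BR
[5] i7  blt.BR  -- tail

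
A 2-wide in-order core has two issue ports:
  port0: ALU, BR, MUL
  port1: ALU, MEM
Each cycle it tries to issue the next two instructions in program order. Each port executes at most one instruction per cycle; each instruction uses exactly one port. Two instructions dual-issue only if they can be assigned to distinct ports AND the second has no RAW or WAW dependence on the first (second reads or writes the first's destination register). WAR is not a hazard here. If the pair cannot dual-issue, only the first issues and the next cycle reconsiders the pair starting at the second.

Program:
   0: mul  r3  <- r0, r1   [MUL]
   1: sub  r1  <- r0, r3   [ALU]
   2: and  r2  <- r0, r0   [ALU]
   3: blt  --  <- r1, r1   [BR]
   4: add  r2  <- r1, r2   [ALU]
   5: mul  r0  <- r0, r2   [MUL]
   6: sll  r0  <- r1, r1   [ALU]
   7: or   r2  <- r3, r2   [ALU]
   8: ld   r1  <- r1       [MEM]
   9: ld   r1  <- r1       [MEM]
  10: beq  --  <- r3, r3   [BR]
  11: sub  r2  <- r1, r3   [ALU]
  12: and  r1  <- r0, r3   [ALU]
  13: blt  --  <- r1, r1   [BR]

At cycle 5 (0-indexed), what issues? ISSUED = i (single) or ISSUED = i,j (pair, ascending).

  cy0 -> i0 (mul) RAW r3
  cy1 -> i1,i2 (sub;and) pair
  cy2 -> i3,i4 (blt;add) pair
  cy3 -> i5 (mul) WAW r0
  cy4 -> i6,i7 (sll;or) pair
  cy5 -> i8 (ld) no-port MEM/MEM
  cy6 -> i9,i10 (ld;beq) pair
  cy7 -> i11,i12 (sub;and) pair
  cy8 -> i13 (blt) tail

ISSUED = 8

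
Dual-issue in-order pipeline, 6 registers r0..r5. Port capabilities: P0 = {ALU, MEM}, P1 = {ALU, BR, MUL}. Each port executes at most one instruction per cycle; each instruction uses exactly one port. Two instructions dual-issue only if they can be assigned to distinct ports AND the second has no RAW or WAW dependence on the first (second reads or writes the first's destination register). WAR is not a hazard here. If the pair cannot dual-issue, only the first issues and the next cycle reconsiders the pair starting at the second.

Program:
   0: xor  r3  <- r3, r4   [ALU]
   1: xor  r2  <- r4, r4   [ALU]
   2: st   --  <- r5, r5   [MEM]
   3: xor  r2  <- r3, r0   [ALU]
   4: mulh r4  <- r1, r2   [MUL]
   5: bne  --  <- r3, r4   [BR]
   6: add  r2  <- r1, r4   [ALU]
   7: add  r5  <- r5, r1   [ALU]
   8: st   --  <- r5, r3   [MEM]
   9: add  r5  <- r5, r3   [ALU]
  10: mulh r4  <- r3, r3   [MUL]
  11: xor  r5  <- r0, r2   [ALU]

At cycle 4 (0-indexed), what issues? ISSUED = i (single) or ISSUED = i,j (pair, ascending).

ISSUED = 7

#0 head=0: xor;xor i0&i1 2-wide
#1 head=2: st;xor i2&i3 2-wide
#2 head=4: mulh i4 no-port MUL/BR
#3 head=5: bne;add i5&i6 2-wide
#4 head=7: add i7 RAW r5
#5 head=8: st;add i8&i9 2-wide
#6 head=10: mulh;xor i10&i11 2-wide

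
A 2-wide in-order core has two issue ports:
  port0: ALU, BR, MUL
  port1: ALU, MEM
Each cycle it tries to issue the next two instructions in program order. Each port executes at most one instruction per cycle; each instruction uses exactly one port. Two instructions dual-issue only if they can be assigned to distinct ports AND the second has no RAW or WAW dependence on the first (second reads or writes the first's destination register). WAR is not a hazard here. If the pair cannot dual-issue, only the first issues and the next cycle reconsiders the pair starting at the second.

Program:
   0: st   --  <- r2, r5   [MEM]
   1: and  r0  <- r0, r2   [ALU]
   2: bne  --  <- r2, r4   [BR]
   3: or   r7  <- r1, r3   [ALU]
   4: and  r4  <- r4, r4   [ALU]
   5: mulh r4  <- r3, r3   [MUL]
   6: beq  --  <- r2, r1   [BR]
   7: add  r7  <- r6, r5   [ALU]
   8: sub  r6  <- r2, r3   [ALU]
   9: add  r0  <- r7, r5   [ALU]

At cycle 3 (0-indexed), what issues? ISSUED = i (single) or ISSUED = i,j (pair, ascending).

ISSUED = 5

0. st/and @i0,i1  | dual
1. bne/or @i2,i3  | dual
2. and @i4  | WAW r4
3. mulh @i5  | no-port MUL/BR
4. beq/add @i6,i7  | dual
5. sub/add @i8,i9  | dual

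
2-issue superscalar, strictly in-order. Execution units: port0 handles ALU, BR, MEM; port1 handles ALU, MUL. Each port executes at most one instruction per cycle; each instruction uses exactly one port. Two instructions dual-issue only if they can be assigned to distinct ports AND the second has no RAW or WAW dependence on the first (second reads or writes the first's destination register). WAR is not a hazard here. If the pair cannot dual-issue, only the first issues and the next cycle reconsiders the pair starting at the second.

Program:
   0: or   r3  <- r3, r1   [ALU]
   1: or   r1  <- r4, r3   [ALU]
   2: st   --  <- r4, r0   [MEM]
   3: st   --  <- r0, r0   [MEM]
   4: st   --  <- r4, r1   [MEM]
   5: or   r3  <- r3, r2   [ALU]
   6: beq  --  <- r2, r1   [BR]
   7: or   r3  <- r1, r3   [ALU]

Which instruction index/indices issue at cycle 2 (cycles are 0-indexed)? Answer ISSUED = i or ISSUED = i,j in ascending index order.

0. or.ALU @i0  | RAW r3
1. or.ALU+st.MEM @i1/i2  | dual
2. st.MEM @i3  | no-port MEM/MEM
3. st.MEM+or.ALU @i4/i5  | dual
4. beq.BR+or.ALU @i6/i7  | dual

ISSUED = 3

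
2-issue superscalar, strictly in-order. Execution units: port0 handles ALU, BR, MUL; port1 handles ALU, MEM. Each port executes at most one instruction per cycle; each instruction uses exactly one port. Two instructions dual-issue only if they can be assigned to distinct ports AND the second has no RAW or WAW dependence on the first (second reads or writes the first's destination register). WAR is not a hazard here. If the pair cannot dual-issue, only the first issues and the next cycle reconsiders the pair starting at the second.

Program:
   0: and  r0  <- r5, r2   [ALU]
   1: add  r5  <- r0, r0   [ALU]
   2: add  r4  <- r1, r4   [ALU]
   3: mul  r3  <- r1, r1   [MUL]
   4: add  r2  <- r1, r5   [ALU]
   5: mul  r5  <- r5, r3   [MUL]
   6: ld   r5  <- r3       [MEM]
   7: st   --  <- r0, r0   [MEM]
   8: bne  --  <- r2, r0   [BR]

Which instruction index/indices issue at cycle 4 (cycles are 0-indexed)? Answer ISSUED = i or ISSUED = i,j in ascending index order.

c0: i0 and.ALU  RAW r0
c1: i1+i2 add.ALU add.ALU  dual
c2: i3+i4 mul.MUL add.ALU  dual
c3: i5 mul.MUL  WAW r5
c4: i6 ld.MEM  no-port MEM/MEM
c5: i7+i8 st.MEM bne.BR  dual

ISSUED = 6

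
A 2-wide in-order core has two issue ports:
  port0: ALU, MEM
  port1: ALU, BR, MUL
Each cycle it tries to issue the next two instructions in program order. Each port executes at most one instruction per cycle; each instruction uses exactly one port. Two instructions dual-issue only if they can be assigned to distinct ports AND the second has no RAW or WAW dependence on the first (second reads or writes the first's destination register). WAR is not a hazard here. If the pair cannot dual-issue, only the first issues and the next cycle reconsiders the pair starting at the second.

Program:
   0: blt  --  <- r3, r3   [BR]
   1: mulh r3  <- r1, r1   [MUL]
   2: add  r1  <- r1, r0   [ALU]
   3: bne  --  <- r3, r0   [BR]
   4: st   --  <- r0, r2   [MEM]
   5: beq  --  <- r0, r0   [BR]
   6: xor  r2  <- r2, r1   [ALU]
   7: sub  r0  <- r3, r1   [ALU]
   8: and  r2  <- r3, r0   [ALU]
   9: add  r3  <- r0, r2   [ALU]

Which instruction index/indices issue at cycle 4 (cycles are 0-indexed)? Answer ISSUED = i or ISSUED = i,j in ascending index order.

ISSUED = 7

#0 head=0: blt.BR i0 no-port BR/MUL
#1 head=1: mulh.MUL;add.ALU i1+i2 dual
#2 head=3: bne.BR;st.MEM i3+i4 dual
#3 head=5: beq.BR;xor.ALU i5+i6 dual
#4 head=7: sub.ALU i7 RAW r0
#5 head=8: and.ALU i8 RAW r2
#6 head=9: add.ALU i9 tail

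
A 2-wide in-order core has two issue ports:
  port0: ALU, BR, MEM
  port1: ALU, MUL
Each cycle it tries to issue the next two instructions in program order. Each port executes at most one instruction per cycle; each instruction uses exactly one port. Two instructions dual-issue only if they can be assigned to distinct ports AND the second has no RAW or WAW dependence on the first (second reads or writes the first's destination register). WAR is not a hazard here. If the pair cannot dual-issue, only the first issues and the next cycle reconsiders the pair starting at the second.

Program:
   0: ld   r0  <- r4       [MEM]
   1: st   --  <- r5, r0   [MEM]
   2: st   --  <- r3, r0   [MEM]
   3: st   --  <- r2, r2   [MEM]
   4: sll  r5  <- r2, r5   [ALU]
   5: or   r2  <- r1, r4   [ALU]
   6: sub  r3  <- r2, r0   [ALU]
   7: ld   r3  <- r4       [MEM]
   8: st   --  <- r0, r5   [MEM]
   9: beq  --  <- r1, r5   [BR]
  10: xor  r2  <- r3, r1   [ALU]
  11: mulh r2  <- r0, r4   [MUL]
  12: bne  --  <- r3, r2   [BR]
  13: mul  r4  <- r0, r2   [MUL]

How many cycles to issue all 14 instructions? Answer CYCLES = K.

CYCLES = 11

c0: i0 ld.MEM  no-port MEM/MEM
c1: i1 st.MEM  no-port MEM/MEM
c2: i2 st.MEM  no-port MEM/MEM
c3: i3/i4 st.MEM sll.ALU  pair
c4: i5 or.ALU  RAW r2
c5: i6 sub.ALU  WAW r3
c6: i7 ld.MEM  no-port MEM/MEM
c7: i8 st.MEM  no-port MEM/BR
c8: i9/i10 beq.BR xor.ALU  pair
c9: i11 mulh.MUL  RAW r2
c10: i12/i13 bne.BR mul.MUL  pair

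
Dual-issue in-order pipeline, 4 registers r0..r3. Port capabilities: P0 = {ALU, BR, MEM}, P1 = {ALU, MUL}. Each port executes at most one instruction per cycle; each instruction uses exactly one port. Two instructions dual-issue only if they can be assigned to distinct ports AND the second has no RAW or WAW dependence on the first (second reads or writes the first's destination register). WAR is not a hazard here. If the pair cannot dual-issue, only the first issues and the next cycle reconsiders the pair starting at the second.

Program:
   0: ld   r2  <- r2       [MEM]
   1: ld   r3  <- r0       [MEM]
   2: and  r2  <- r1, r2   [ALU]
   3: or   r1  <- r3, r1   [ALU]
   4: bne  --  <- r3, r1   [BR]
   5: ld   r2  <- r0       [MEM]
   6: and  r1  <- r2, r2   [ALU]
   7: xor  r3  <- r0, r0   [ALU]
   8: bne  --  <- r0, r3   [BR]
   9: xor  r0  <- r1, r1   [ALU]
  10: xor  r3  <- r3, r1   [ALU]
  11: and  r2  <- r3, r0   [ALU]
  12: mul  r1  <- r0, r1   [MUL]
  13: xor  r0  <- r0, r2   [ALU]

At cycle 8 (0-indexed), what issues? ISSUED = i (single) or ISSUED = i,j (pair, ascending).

t=0 i0:ld.MEM ; no-port MEM/MEM
t=1 i1&i2:ld.MEM;and.ALU ; dual
t=2 i3:or.ALU ; RAW r1
t=3 i4:bne.BR ; no-port BR/MEM
t=4 i5:ld.MEM ; RAW r2
t=5 i6&i7:and.ALU;xor.ALU ; dual
t=6 i8&i9:bne.BR;xor.ALU ; dual
t=7 i10:xor.ALU ; RAW r3
t=8 i11&i12:and.ALU;mul.MUL ; dual
t=9 i13:xor.ALU ; tail

ISSUED = 11,12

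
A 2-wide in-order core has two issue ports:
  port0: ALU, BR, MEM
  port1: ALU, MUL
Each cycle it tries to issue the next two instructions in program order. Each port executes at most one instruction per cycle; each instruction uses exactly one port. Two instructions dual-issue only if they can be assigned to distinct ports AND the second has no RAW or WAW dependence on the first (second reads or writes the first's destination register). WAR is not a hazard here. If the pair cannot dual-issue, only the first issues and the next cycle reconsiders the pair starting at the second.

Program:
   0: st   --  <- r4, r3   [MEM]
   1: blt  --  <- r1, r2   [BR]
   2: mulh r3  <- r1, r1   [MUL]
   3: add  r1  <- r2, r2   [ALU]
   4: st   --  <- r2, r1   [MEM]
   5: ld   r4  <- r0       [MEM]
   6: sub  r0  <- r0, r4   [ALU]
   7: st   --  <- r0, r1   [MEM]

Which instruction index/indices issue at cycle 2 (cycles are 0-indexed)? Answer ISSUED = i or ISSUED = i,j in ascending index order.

c0: i0 st.MEM  no-port MEM/BR
c1: i1/i2 blt.BR/mulh.MUL  dual
c2: i3 add.ALU  RAW r1
c3: i4 st.MEM  no-port MEM/MEM
c4: i5 ld.MEM  RAW r4
c5: i6 sub.ALU  RAW r0
c6: i7 st.MEM  tail

ISSUED = 3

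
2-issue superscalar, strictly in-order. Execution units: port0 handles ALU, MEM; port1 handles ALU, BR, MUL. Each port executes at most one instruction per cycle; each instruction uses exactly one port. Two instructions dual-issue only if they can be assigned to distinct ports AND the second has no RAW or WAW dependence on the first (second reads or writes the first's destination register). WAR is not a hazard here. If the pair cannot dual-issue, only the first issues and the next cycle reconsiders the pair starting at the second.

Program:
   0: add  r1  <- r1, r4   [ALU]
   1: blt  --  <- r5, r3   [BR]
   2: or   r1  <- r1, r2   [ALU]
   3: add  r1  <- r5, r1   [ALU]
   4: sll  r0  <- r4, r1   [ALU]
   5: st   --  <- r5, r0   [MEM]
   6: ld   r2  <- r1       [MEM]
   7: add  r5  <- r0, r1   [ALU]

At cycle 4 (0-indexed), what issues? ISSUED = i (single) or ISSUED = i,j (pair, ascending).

t=0 i0/i1:add;blt ; dual
t=1 i2:or ; RAW+WAW r1
t=2 i3:add ; RAW r1
t=3 i4:sll ; RAW r0
t=4 i5:st ; no-port MEM/MEM
t=5 i6/i7:ld;add ; dual

ISSUED = 5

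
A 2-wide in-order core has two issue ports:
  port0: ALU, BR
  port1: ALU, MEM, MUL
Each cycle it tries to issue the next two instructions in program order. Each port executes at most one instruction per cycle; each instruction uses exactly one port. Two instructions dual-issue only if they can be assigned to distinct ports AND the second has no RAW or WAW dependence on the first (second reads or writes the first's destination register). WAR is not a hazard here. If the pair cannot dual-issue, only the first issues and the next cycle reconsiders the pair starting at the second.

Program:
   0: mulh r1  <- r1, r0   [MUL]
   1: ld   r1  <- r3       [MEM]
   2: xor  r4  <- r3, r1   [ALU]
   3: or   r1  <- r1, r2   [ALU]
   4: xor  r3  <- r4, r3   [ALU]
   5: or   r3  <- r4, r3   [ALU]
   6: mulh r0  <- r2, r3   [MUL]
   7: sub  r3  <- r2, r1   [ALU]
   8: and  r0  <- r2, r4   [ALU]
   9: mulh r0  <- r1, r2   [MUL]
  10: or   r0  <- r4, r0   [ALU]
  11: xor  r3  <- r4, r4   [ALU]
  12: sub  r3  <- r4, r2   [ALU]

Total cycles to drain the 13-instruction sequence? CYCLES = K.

CYCLES = 10

[0] i0  mulh  -- no-port MUL/MEM
[1] i1  ld  -- RAW r1
[2] i2+i3  xor+or  -- dual
[3] i4  xor  -- RAW+WAW r3
[4] i5  or  -- RAW r3
[5] i6+i7  mulh+sub  -- dual
[6] i8  and  -- WAW r0
[7] i9  mulh  -- RAW+WAW r0
[8] i10+i11  or+xor  -- dual
[9] i12  sub  -- tail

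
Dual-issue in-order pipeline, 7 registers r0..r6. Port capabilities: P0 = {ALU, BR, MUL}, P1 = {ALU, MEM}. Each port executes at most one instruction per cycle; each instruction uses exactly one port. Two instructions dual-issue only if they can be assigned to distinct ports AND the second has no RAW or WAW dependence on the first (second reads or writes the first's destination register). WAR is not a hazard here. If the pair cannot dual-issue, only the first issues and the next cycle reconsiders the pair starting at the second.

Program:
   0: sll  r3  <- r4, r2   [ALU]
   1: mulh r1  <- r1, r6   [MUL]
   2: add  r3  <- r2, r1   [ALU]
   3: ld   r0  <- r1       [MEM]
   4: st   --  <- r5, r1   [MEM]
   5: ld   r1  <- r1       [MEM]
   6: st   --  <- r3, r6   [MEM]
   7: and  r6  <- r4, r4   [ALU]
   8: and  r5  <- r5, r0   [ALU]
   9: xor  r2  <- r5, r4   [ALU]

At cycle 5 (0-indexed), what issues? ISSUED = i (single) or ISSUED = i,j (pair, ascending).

ISSUED = 8

t=0 i0,i1:sll.ALU/mulh.MUL ; pair
t=1 i2,i3:add.ALU/ld.MEM ; pair
t=2 i4:st.MEM ; no-port MEM/MEM
t=3 i5:ld.MEM ; no-port MEM/MEM
t=4 i6,i7:st.MEM/and.ALU ; pair
t=5 i8:and.ALU ; RAW r5
t=6 i9:xor.ALU ; tail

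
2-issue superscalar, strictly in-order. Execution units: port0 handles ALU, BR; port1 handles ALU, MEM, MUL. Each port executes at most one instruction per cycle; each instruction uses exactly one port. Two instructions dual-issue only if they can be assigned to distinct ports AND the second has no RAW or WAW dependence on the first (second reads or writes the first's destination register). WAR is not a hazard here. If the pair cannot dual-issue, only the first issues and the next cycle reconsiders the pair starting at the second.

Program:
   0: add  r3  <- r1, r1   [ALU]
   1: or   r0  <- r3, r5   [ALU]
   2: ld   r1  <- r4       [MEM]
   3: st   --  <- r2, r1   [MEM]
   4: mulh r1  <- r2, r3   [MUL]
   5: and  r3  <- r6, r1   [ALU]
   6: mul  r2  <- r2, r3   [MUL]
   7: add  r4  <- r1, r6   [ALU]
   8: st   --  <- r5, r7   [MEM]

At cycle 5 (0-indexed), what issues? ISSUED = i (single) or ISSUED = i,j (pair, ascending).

ISSUED = 6,7

0. add.ALU @i0  | RAW r3
1. or.ALU+ld.MEM @i1+i2  | pair
2. st.MEM @i3  | no-port MEM/MUL
3. mulh.MUL @i4  | RAW r1
4. and.ALU @i5  | RAW r3
5. mul.MUL+add.ALU @i6+i7  | pair
6. st.MEM @i8  | tail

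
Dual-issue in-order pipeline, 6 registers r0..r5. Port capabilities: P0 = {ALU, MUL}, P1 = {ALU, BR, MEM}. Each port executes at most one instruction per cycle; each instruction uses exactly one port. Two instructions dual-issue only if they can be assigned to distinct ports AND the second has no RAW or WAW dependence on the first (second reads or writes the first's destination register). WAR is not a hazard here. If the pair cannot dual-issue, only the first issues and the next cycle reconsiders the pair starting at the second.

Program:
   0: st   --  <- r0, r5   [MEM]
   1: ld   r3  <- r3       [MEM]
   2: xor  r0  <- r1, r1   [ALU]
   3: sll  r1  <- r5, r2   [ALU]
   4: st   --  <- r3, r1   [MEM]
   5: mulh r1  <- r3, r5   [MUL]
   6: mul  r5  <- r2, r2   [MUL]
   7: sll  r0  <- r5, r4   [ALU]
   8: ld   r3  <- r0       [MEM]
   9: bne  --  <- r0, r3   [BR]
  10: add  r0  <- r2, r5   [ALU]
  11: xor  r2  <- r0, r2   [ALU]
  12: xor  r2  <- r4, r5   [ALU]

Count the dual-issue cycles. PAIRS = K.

c0: i0 st.MEM  no-port MEM/MEM
c1: i1,i2 ld.MEM;xor.ALU  2-wide
c2: i3 sll.ALU  RAW r1
c3: i4,i5 st.MEM;mulh.MUL  2-wide
c4: i6 mul.MUL  RAW r5
c5: i7 sll.ALU  RAW r0
c6: i8 ld.MEM  no-port MEM/BR
c7: i9,i10 bne.BR;add.ALU  2-wide
c8: i11 xor.ALU  WAW r2
c9: i12 xor.ALU  tail

PAIRS = 3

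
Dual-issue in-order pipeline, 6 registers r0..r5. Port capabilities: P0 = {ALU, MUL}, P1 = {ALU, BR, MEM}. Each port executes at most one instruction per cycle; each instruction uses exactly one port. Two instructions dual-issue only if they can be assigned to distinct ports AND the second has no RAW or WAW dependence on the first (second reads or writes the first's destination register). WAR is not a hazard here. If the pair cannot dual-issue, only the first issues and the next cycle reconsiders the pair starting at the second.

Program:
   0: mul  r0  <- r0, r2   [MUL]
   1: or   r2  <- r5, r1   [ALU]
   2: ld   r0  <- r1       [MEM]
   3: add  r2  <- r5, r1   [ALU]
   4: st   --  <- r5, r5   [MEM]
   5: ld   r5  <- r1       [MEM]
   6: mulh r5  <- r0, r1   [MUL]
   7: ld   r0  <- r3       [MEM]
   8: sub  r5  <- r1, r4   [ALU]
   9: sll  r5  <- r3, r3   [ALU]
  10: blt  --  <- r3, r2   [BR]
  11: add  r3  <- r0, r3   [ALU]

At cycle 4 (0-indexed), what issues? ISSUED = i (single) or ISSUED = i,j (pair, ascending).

ISSUED = 6,7

t=0 i0+i1:mul.MUL+or.ALU ; pair
t=1 i2+i3:ld.MEM+add.ALU ; pair
t=2 i4:st.MEM ; no-port MEM/MEM
t=3 i5:ld.MEM ; WAW r5
t=4 i6+i7:mulh.MUL+ld.MEM ; pair
t=5 i8:sub.ALU ; WAW r5
t=6 i9+i10:sll.ALU+blt.BR ; pair
t=7 i11:add.ALU ; tail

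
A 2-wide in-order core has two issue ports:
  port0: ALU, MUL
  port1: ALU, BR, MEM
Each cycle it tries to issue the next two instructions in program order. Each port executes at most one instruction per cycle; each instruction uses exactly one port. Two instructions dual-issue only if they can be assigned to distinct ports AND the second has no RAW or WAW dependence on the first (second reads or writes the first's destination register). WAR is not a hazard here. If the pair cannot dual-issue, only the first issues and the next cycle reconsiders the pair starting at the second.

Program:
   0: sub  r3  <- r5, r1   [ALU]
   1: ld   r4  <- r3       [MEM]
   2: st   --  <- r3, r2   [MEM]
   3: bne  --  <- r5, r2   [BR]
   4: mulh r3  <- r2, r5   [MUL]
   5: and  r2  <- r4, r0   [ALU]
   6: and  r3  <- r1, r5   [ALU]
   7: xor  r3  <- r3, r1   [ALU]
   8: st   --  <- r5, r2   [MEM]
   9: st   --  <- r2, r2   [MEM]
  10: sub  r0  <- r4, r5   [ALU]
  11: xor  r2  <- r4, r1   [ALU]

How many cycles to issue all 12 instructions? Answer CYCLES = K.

CYCLES = 8

t=0 i0:sub.ALU ; RAW r3
t=1 i1:ld.MEM ; no-port MEM/MEM
t=2 i2:st.MEM ; no-port MEM/BR
t=3 i3+i4:bne.BR mulh.MUL ; 2-wide
t=4 i5+i6:and.ALU and.ALU ; 2-wide
t=5 i7+i8:xor.ALU st.MEM ; 2-wide
t=6 i9+i10:st.MEM sub.ALU ; 2-wide
t=7 i11:xor.ALU ; tail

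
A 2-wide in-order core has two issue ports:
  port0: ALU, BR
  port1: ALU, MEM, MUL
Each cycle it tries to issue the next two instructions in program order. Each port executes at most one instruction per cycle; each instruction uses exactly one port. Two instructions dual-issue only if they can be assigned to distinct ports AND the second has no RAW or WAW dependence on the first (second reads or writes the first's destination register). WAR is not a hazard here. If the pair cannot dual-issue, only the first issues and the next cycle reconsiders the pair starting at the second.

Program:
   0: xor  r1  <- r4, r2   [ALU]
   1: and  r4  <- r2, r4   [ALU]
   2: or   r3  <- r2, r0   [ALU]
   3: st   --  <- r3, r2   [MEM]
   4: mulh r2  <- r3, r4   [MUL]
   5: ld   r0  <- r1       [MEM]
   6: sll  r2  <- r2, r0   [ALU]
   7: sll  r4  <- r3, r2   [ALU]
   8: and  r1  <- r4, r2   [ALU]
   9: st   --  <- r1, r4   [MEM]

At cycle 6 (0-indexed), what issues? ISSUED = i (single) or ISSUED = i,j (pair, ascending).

ISSUED = 7

0. xor+and @i0,i1  | pair
1. or @i2  | RAW r3
2. st @i3  | no-port MEM/MUL
3. mulh @i4  | no-port MUL/MEM
4. ld @i5  | RAW r0
5. sll @i6  | RAW r2
6. sll @i7  | RAW r4
7. and @i8  | RAW r1
8. st @i9  | tail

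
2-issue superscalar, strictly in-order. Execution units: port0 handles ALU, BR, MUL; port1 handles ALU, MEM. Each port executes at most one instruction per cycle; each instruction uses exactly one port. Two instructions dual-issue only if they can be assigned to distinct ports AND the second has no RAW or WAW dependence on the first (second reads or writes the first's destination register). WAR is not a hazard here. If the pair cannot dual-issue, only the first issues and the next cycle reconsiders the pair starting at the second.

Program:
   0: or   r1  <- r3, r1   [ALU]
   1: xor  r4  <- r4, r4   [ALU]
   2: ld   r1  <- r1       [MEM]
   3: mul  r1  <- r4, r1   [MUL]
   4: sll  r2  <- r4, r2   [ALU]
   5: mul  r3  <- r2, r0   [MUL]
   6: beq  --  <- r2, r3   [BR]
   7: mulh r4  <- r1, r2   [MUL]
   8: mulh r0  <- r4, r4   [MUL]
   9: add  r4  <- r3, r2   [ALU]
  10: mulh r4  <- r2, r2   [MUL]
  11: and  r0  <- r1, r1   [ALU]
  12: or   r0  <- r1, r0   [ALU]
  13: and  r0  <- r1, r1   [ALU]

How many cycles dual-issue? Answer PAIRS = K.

#0 head=0: or/xor i0/i1 dual
#1 head=2: ld i2 RAW+WAW r1
#2 head=3: mul/sll i3/i4 dual
#3 head=5: mul i5 no-port MUL/BR
#4 head=6: beq i6 no-port BR/MUL
#5 head=7: mulh i7 no-port MUL/MUL
#6 head=8: mulh/add i8/i9 dual
#7 head=10: mulh/and i10/i11 dual
#8 head=12: or i12 WAW r0
#9 head=13: and i13 tail

PAIRS = 4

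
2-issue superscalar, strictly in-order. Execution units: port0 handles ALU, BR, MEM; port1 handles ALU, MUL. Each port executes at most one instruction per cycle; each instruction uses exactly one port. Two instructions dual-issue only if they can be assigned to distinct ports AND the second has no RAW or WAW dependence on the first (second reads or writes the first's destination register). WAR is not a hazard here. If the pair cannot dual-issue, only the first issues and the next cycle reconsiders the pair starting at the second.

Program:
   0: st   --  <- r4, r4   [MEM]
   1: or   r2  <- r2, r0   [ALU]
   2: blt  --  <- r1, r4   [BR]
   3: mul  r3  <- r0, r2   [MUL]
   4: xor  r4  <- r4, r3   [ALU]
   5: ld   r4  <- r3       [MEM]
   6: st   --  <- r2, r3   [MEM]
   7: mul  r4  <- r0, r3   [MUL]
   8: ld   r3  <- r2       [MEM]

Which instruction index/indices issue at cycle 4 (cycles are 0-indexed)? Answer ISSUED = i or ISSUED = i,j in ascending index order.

#0 head=0: st;or i0,i1 2-wide
#1 head=2: blt;mul i2,i3 2-wide
#2 head=4: xor i4 WAW r4
#3 head=5: ld i5 no-port MEM/MEM
#4 head=6: st;mul i6,i7 2-wide
#5 head=8: ld i8 tail

ISSUED = 6,7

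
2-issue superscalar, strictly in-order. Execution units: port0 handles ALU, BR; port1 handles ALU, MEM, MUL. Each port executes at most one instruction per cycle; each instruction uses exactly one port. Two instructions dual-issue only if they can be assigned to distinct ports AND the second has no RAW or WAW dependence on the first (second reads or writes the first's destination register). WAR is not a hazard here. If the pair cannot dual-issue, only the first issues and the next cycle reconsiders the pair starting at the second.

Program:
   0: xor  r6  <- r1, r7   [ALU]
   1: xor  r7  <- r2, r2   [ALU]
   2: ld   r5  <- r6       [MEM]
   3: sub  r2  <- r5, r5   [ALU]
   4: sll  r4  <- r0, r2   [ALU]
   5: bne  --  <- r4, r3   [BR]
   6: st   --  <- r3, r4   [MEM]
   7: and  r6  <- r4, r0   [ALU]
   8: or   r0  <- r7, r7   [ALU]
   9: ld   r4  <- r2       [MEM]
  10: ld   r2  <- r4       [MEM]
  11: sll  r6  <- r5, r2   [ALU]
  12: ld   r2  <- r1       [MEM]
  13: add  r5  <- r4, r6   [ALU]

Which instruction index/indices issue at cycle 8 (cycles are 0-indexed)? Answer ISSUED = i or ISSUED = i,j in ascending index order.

c0: i0/i1 xor.ALU+xor.ALU  pair
c1: i2 ld.MEM  RAW r5
c2: i3 sub.ALU  RAW r2
c3: i4 sll.ALU  RAW r4
c4: i5/i6 bne.BR+st.MEM  pair
c5: i7/i8 and.ALU+or.ALU  pair
c6: i9 ld.MEM  no-port MEM/MEM
c7: i10 ld.MEM  RAW r2
c8: i11/i12 sll.ALU+ld.MEM  pair
c9: i13 add.ALU  tail

ISSUED = 11,12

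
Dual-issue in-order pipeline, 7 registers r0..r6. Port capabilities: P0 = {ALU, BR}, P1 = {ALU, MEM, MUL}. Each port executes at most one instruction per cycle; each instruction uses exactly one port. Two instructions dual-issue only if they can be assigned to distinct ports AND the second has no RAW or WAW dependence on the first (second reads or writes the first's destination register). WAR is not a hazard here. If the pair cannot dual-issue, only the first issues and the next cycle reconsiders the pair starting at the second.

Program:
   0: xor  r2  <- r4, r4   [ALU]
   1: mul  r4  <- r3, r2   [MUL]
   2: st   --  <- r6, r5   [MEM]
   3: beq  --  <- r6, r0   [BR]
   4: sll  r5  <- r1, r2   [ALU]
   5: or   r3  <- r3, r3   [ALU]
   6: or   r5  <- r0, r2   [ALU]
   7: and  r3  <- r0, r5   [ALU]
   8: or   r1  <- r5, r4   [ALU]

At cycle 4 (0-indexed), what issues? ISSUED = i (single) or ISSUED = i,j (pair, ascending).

ISSUED = 6

  cy0 -> i0 (xor.ALU) RAW r2
  cy1 -> i1 (mul.MUL) no-port MUL/MEM
  cy2 -> i2/i3 (st.MEM beq.BR) pair
  cy3 -> i4/i5 (sll.ALU or.ALU) pair
  cy4 -> i6 (or.ALU) RAW r5
  cy5 -> i7/i8 (and.ALU or.ALU) pair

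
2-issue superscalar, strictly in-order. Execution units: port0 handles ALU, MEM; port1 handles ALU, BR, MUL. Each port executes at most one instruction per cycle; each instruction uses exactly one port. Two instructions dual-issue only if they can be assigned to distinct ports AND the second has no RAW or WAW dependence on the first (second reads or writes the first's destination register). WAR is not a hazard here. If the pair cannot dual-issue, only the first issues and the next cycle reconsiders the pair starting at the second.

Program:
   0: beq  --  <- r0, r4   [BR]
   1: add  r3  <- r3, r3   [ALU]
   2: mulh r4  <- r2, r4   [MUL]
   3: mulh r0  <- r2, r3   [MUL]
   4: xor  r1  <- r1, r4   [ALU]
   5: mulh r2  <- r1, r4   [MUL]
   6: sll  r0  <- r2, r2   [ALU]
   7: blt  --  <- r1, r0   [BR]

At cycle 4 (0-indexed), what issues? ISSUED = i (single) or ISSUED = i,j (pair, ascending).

t=0 i0/i1:beq.BR add.ALU ; dual
t=1 i2:mulh.MUL ; no-port MUL/MUL
t=2 i3/i4:mulh.MUL xor.ALU ; dual
t=3 i5:mulh.MUL ; RAW r2
t=4 i6:sll.ALU ; RAW r0
t=5 i7:blt.BR ; tail

ISSUED = 6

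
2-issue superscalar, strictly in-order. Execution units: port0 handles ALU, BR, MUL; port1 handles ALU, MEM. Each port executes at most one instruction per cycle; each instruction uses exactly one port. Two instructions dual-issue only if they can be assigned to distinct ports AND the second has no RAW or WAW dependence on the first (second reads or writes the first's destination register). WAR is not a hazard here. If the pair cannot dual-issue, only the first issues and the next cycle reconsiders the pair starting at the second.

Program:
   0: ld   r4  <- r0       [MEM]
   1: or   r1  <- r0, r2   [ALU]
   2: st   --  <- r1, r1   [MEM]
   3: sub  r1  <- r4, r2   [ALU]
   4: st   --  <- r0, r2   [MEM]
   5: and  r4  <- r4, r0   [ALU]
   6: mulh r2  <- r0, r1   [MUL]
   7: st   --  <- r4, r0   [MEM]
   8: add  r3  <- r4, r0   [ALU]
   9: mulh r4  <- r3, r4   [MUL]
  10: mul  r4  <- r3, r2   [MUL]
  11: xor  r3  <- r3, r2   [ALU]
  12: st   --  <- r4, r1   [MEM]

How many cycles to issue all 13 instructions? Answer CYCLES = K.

CYCLES = 8

#0 head=0: ld.MEM;or.ALU i0&i1 2-wide
#1 head=2: st.MEM;sub.ALU i2&i3 2-wide
#2 head=4: st.MEM;and.ALU i4&i5 2-wide
#3 head=6: mulh.MUL;st.MEM i6&i7 2-wide
#4 head=8: add.ALU i8 RAW r3
#5 head=9: mulh.MUL i9 no-port MUL/MUL
#6 head=10: mul.MUL;xor.ALU i10&i11 2-wide
#7 head=12: st.MEM i12 tail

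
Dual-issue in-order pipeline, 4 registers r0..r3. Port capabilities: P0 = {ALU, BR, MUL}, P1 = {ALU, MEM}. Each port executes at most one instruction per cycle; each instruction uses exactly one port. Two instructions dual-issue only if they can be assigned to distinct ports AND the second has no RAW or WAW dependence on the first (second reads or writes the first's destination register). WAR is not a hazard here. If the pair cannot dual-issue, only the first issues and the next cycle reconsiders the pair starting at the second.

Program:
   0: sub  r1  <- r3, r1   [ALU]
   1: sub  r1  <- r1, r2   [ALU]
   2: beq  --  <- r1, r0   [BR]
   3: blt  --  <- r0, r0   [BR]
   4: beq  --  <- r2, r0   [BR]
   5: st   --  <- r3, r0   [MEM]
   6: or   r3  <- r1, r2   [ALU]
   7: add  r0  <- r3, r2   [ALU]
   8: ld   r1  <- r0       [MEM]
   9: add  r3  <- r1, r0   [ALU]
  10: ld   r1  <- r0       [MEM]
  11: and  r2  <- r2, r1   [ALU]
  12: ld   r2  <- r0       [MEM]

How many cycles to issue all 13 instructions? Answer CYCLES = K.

CYCLES = 11

  cy0 -> i0 (sub.ALU) RAW+WAW r1
  cy1 -> i1 (sub.ALU) RAW r1
  cy2 -> i2 (beq.BR) no-port BR/BR
  cy3 -> i3 (blt.BR) no-port BR/BR
  cy4 -> i4+i5 (beq.BR+st.MEM) dual
  cy5 -> i6 (or.ALU) RAW r3
  cy6 -> i7 (add.ALU) RAW r0
  cy7 -> i8 (ld.MEM) RAW r1
  cy8 -> i9+i10 (add.ALU+ld.MEM) dual
  cy9 -> i11 (and.ALU) WAW r2
  cy10 -> i12 (ld.MEM) tail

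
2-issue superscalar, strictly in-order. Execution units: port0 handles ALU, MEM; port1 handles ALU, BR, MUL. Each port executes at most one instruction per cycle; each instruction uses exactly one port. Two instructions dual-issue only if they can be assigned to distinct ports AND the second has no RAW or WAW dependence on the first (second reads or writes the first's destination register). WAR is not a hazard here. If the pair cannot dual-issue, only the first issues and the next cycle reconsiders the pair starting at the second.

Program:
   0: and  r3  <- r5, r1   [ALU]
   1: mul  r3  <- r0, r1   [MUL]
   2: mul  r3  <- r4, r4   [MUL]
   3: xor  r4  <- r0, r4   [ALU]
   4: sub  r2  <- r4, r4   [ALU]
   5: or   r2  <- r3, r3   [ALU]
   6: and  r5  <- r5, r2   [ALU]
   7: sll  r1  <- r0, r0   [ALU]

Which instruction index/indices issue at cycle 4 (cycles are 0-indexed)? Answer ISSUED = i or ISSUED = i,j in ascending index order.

c0: i0 and  WAW r3
c1: i1 mul  no-port MUL/MUL
c2: i2,i3 mul+xor  dual
c3: i4 sub  WAW r2
c4: i5 or  RAW r2
c5: i6,i7 and+sll  dual

ISSUED = 5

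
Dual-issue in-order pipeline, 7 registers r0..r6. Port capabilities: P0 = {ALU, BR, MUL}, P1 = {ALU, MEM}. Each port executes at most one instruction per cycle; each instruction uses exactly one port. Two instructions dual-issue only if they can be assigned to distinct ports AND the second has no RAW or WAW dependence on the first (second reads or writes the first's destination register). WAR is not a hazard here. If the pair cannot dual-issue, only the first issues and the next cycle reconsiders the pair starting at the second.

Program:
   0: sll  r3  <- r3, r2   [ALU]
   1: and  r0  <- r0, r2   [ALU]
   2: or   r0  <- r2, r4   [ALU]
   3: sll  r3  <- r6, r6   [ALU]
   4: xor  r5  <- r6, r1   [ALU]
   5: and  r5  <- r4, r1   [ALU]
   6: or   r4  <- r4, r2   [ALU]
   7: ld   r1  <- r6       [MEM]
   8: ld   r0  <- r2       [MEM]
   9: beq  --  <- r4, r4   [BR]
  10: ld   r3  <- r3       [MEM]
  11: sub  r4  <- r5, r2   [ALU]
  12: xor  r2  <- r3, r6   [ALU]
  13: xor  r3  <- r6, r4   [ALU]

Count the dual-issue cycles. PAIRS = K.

PAIRS = 6

[0] i0,i1  sll and  -- dual
[1] i2,i3  or sll  -- dual
[2] i4  xor  -- WAW r5
[3] i5,i6  and or  -- dual
[4] i7  ld  -- no-port MEM/MEM
[5] i8,i9  ld beq  -- dual
[6] i10,i11  ld sub  -- dual
[7] i12,i13  xor xor  -- dual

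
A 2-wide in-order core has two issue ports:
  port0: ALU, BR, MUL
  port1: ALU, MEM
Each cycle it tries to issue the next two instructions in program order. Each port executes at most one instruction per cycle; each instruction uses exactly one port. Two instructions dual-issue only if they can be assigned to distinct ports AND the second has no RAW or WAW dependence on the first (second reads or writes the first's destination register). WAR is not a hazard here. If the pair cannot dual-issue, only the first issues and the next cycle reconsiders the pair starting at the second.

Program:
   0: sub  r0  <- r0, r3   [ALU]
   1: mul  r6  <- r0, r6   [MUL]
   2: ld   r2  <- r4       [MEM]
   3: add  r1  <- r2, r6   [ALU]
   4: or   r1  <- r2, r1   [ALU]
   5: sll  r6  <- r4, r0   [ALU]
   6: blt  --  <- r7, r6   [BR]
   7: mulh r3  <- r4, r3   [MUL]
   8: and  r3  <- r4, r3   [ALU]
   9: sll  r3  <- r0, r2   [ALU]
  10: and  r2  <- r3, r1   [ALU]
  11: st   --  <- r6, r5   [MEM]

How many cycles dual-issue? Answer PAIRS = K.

  cy0 -> i0 (sub) RAW r0
  cy1 -> i1+i2 (mul/ld) 2-wide
  cy2 -> i3 (add) RAW+WAW r1
  cy3 -> i4+i5 (or/sll) 2-wide
  cy4 -> i6 (blt) no-port BR/MUL
  cy5 -> i7 (mulh) RAW+WAW r3
  cy6 -> i8 (and) WAW r3
  cy7 -> i9 (sll) RAW r3
  cy8 -> i10+i11 (and/st) 2-wide

PAIRS = 3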